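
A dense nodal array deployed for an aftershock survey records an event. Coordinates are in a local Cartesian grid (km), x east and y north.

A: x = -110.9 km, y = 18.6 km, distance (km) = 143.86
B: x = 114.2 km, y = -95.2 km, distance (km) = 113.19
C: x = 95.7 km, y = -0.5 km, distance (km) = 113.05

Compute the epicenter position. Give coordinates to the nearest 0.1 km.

Circle about each station: (x + 110.9)² + (y − 18.6)² = 143.86²; (x − 114.2)² + (y + 95.2)² = 113.19²; (x − 95.7)² + (y + 0.5)² = 113.05².
Subtracting the A equation from the B and C equations removes the quadratic terms:
450.2 x − 227.6 y = 17343.63
413.2 x − 38.2 y = 4429.37
Solving the 2×2 system: x ≈ 4.5, y ≈ -67.3 km.
Check against A (with the unrounded x, y): √((x + 110.9)²+(y − 18.6)²) = 143.86 ≈ 143.86 km. ✓

4.5 km east, -67.3 km north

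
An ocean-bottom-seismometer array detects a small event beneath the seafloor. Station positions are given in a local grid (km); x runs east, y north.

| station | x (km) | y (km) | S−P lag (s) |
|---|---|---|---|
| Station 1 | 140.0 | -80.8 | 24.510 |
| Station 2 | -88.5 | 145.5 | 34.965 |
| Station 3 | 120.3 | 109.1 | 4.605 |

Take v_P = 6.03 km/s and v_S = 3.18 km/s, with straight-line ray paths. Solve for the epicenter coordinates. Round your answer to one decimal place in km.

Distance from S−P lag: d = Δt · v_P v_S / (v_P − v_S) = Δt · (6.03·3.18)/(6.03−3.18) ≈ 6.7282·Δt.
So d_Station 1 = 164.91, d_Station 2 = 235.25, d_Station 3 = 30.98 km.
Circle about each station: (x − 140.0)² + (y + 80.8)² = 164.91²; (x + 88.5)² + (y − 145.5)² = 235.25²; (x − 120.3)² + (y − 109.1)² = 30.98².
Subtracting the Station 1 equation from the Station 2 and Station 3 equations removes the quadratic terms:
-457.0 x + 452.6 y = -25273.39
-39.4 x + 379.8 y = 26481.81
Solving the 2×2 system: x ≈ 138.6, y ≈ 84.1 km.

x ≈ 138.6 km, y ≈ 84.1 km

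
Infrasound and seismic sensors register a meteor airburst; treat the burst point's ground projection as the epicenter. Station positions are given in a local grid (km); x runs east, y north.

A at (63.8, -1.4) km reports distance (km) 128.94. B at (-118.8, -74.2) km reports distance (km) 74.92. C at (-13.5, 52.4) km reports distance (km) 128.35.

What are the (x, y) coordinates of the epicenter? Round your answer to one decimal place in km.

x ≈ -43.9 km, y ≈ -72.3 km

Circle about each station: (x − 63.8)² + (y + 1.4)² = 128.94²; (x + 118.8)² + (y + 74.2)² = 74.92²; (x + 13.5)² + (y − 52.4)² = 128.35².
Subtracting the A equation from the B and C equations removes the quadratic terms:
-365.2 x − 145.6 y = 26559.20
-154.6 x + 107.6 y = -992.59
Solving the 2×2 system: x ≈ -43.9, y ≈ -72.3 km.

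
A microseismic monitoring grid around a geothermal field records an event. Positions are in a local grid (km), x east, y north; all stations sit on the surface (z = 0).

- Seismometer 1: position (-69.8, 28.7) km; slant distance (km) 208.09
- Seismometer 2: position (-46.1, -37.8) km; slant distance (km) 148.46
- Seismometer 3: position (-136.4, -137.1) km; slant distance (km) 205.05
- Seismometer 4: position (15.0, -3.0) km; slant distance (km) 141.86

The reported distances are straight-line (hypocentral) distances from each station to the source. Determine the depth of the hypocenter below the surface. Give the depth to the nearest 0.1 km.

Each station gives a sphere (x−x_i)² + (y−y_i)² + z² = d_i² (stations at z=0).
Subtracting the Seismometer 1 sphere from Seismometer 2 and Seismometer 3: z² cancels, leaving linear equations in x and y:
47.4 x − 133.0 y = 19119.40
-133.2 x − 331.6 y = 32961.59
Solving: x ≈ 58.507, y ≈ -122.903 km (keep extra digits for the depth step; rounded: 58.5, -122.9).
Then from the Seismometer 1 sphere: z² = 208.09² − (x + 69.8)² − (y − 28.7)² with x = 58.507, y = -122.903, so z ≈ 62.091 ≈ 62.1 km.

62.1 km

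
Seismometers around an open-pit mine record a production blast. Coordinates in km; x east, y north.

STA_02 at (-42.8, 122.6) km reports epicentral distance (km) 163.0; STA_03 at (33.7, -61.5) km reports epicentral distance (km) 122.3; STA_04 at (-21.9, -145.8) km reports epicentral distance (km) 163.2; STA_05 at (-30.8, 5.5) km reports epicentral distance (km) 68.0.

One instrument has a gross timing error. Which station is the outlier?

STA_04

Solve using three stations at a time. Using STA_02, STA_03, STA_05 (subtract circle equations pairwise → linear system) gives (x, y) ≈ (-85.6, -34.6).
Distances from that point to each station vs reported:
  STA_02: calculated 163.0 vs reported 163.0 → residual 0.0 km
  STA_03: calculated 122.2 vs reported 122.3 → residual 0.1 km
  STA_04: calculated 128.1 vs reported 163.2 → residual 35.1 km
  STA_05: calculated 67.9 vs reported 68.0 → residual 0.1 km
STA_02, STA_03, STA_05 are mutually consistent (residuals ≈ 0); STA_04 is off by 35.1 km.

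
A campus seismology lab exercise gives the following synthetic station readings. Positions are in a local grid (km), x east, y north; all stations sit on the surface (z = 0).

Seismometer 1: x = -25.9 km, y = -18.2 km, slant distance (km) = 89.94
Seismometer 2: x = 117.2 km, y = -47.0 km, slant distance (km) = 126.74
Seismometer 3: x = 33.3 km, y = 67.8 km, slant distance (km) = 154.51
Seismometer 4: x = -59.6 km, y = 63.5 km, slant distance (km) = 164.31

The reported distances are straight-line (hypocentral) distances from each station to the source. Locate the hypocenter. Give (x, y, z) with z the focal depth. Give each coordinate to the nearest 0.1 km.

(10.0, -71.3, 63.1)

Each station gives a sphere (x−x_i)² + (y−y_i)² + z² = d_i² (stations at z=0).
Subtracting the Seismometer 1 sphere from Seismometer 2 and Seismometer 3: z² cancels, leaving linear equations in x and y:
286.2 x − 57.6 y = 6968.97
118.4 x + 172.0 y = -11080.46
Solving: x ≈ 9.999, y ≈ -71.305 km (keep extra digits for the depth step; rounded: 10.0, -71.3).
Then from the Seismometer 1 sphere: z² = 89.94² − (x + 25.9)² − (y + 18.2)² with x = 9.999, y = -71.305, so z ≈ 63.090 ≈ 63.1 km.
Check against Seismometer 4 (with the unrounded solution): distance 164.31 ≈ 164.31 km. ✓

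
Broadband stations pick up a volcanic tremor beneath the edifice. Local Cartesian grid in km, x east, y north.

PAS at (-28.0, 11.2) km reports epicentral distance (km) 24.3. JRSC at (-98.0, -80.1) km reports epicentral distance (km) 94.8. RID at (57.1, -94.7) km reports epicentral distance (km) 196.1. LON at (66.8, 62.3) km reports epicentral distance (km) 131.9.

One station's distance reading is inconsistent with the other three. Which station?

RID

Solve using three stations at a time. Using PAS, JRSC, LON (subtract circle equations pairwise → linear system) gives (x, y) ≈ (-50.5, 1.9).
Distances from that point to each station vs reported:
  PAS: calculated 24.3 vs reported 24.3 → residual 0.0 km
  JRSC: calculated 94.8 vs reported 94.8 → residual 0.0 km
  RID: calculated 144.6 vs reported 196.1 → residual 51.5 km
  LON: calculated 131.9 vs reported 131.9 → residual 0.0 km
PAS, JRSC, LON are mutually consistent (residuals ≈ 0); RID is off by 51.5 km.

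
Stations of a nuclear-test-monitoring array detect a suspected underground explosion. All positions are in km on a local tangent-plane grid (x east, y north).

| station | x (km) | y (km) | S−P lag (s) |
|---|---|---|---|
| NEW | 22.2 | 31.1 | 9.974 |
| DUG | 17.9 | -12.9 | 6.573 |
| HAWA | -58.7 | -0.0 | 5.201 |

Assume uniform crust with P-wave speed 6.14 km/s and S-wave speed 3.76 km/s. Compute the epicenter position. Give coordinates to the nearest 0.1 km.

Distance from S−P lag: d = Δt · v_P v_S / (v_P − v_S) = Δt · (6.14·3.76)/(6.14−3.76) ≈ 9.7002·Δt.
So d_NEW = 96.75, d_DUG = 63.76, d_HAWA = 50.45 km.
Circle about each station: (x − 22.2)² + (y − 31.1)² = 96.75²; (x − 17.9)² + (y + 12.9)² = 63.76²; (x + 58.7)² + y² = 50.45².
Subtracting pairs of circle equations eliminates x²+y² and gives linear equations (the radical axes):
-8.6 x − 88.0 y = 4321.99
-161.8 x − 62.2 y = 8801.00
Solving the 2×2 system: x ≈ -36.9, y ≈ -45.5 km.
Check against NEW (with the unrounded x, y): √((x − 22.2)²+(y − 31.1)²) = 96.75 ≈ 96.75 km. ✓

-36.9 km east, -45.5 km north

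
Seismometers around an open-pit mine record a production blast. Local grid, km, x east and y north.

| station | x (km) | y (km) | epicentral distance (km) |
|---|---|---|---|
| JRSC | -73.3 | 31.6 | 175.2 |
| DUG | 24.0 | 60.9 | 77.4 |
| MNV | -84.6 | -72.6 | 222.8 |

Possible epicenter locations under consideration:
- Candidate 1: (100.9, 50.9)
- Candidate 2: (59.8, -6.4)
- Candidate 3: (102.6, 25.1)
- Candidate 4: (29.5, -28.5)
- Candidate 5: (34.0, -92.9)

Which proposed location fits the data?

For each candidate, compare |candidate − station| to the reported distance:
Candidate 1: residuals JRSC 0.1, DUG 0.1, MNV 0.1 → max 0.1 km
Candidate 2: residuals JRSC 36.8, DUG 1.2, MNV 63.9 → max 63.9 km
Candidate 3: residuals JRSC 0.8, DUG 9.0, MNV 11.6 → max 11.6 km
Candidate 4: residuals JRSC 56.1, DUG 12.2, MNV 100.5 → max 100.5 km
Candidate 5: residuals JRSC 10.8, DUG 76.7, MNV 102.5 → max 102.5 km
Only Candidate 1 has all residuals ≈ 0.

Candidate 1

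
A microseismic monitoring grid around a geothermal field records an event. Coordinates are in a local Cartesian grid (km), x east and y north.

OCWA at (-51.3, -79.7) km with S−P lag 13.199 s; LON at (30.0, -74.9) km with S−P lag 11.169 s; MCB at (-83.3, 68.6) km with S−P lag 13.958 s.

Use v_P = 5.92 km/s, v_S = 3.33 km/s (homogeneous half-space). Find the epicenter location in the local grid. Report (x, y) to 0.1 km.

Distance from S−P lag: d = Δt · v_P v_S / (v_P − v_S) = Δt · (5.92·3.33)/(5.92−3.33) ≈ 7.6114·Δt.
So d_OCWA = 100.46, d_LON = 85.01, d_MCB = 106.24 km.
Circle about each station: (x + 51.3)² + (y + 79.7)² = 100.46²; (x − 30.0)² + (y + 74.9)² = 85.01²; (x + 83.3)² + (y − 68.6)² = 106.24².
Subtracting pairs of circle equations eliminates x²+y² and gives linear equations (the radical axes):
162.6 x + 9.6 y = 391.74
-64.0 x + 296.6 y = 1466.34
Solving the 2×2 system: x ≈ 2.1, y ≈ 5.4 km.
Check against OCWA (with the unrounded x, y): √((x + 51.3)²+(y + 79.7)²) = 100.46 ≈ 100.46 km. ✓

(2.1, 5.4)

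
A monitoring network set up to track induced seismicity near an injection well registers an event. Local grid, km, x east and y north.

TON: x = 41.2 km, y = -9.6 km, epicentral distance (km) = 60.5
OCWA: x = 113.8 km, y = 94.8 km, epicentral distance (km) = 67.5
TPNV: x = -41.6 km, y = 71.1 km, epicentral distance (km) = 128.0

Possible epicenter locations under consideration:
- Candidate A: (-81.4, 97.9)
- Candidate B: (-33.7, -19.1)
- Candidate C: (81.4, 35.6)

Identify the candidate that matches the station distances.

For each candidate, compare |candidate − station| to the reported distance:
Candidate A: residuals TON 102.6, OCWA 127.7, TPNV 80.0 → max 127.7 km
Candidate B: residuals TON 15.0, OCWA 118.9, TPNV 37.5 → max 118.9 km
Candidate C: residuals TON 0.0, OCWA 0.0, TPNV 0.0 → max 0.0 km
Only Candidate C has all residuals ≈ 0.

Candidate C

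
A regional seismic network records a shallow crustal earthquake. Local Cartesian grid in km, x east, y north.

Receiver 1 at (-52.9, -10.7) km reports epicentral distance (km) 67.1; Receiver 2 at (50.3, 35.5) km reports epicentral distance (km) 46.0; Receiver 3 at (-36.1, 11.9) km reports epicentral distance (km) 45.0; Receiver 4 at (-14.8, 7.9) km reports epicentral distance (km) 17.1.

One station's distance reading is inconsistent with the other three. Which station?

Solve using three stations at a time. Using Receiver 1, Receiver 2, Receiver 3 (subtract circle equations pairwise → linear system) gives (x, y) ≈ (8.7, 15.8).
Distances from that point to each station vs reported:
  Receiver 1: calculated 67.1 vs reported 67.1 → residual 0.0 km
  Receiver 2: calculated 46.0 vs reported 46.0 → residual 0.0 km
  Receiver 3: calculated 45.0 vs reported 45.0 → residual 0.0 km
  Receiver 4: calculated 24.8 vs reported 17.1 → residual 7.7 km
Receiver 1, Receiver 2, Receiver 3 are mutually consistent (residuals ≈ 0); Receiver 4 is off by 7.7 km.

Receiver 4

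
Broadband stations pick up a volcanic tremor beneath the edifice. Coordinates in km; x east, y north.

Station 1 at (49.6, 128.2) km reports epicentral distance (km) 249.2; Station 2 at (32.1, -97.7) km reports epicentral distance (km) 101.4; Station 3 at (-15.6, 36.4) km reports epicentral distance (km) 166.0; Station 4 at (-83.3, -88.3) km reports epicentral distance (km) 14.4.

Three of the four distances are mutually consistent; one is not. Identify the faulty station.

Station 3

Solve using three stations at a time. Using Station 1, Station 2, Station 4 (subtract circle equations pairwise → linear system) gives (x, y) ≈ (-69.1, -90.9).
Distances from that point to each station vs reported:
  Station 1: calculated 249.2 vs reported 249.2 → residual 0.0 km
  Station 2: calculated 101.4 vs reported 101.4 → residual 0.0 km
  Station 3: calculated 138.1 vs reported 166.0 → residual 27.9 km
  Station 4: calculated 14.5 vs reported 14.4 → residual 0.1 km
Station 1, Station 2, Station 4 are mutually consistent (residuals ≈ 0); Station 3 is off by 27.9 km.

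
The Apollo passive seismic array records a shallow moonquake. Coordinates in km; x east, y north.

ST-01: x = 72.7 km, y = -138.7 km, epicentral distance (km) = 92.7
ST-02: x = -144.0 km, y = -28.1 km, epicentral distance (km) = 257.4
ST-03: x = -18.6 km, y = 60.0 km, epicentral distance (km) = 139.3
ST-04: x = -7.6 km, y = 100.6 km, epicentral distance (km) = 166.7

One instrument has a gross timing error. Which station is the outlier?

ST-02

Solve using three stations at a time. Using ST-01, ST-03, ST-04 (subtract circle equations pairwise → linear system) gives (x, y) ≈ (71.8, -46.0).
Distances from that point to each station vs reported:
  ST-01: calculated 92.7 vs reported 92.7 → residual 0.0 km
  ST-02: calculated 216.6 vs reported 257.4 → residual 40.8 km
  ST-03: calculated 139.3 vs reported 139.3 → residual 0.0 km
  ST-04: calculated 166.7 vs reported 166.7 → residual 0.0 km
ST-01, ST-03, ST-04 are mutually consistent (residuals ≈ 0); ST-02 is off by 40.8 km.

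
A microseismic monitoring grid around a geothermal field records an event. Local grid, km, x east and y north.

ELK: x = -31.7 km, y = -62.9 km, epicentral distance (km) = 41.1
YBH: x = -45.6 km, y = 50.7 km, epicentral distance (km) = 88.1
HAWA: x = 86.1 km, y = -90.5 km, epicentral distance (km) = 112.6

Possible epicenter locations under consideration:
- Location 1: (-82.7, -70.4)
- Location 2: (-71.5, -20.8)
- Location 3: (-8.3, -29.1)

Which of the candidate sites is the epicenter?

Location 3

For each candidate, compare |candidate − station| to the reported distance:
Location 1: residuals ELK 10.4, YBH 38.6, HAWA 57.4 → max 57.4 km
Location 2: residuals ELK 16.8, YBH 12.1, HAWA 59.7 → max 59.7 km
Location 3: residuals ELK 0.0, YBH 0.0, HAWA 0.0 → max 0.0 km
Only Location 3 has all residuals ≈ 0.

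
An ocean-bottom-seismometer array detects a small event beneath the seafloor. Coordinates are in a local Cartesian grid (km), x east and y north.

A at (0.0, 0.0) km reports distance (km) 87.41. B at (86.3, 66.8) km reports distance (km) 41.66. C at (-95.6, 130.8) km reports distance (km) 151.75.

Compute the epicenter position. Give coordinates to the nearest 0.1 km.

Circle about each station: x² + y² = 87.41²; (x − 86.3)² + (y − 66.8)² = 41.66²; (x + 95.6)² + (y − 130.8)² = 151.75².
Subtracting pairs of circle equations eliminates x²+y² and gives linear equations (the radical axes):
172.6 x + 133.6 y = 17814.88
-191.2 x + 261.6 y = 10860.45
Solving the 2×2 system: x ≈ 45.4, y ≈ 74.7 km.

x ≈ 45.4 km, y ≈ 74.7 km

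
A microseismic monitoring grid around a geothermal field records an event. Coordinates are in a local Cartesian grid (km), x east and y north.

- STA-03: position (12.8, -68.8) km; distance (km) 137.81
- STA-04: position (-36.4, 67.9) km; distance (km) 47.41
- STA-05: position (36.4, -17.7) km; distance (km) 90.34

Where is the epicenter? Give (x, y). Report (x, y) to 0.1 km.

x ≈ 11.0 km, y ≈ 69.0 km

Circle about each station: (x − 12.8)² + (y + 68.8)² = 137.81²; (x + 36.4)² + (y − 67.9)² = 47.41²; (x − 36.4)² + (y + 17.7)² = 90.34².
Subtracting the STA-03 equation from the STA-04 and STA-05 equations removes the quadratic terms:
-98.4 x + 273.4 y = 17781.98
47.2 x + 102.2 y = 7571.25
Solving the 2×2 system: x ≈ 11.0, y ≈ 69.0 km.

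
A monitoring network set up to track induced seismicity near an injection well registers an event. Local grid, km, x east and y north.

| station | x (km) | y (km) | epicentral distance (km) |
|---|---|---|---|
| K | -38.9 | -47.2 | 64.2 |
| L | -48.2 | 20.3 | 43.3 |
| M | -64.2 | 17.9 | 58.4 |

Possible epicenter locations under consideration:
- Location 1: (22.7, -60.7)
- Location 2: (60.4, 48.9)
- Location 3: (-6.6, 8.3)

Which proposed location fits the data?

For each candidate, compare |candidate − station| to the reported distance:
Location 1: residuals K 1.1, L 64.3, M 58.8 → max 64.3 km
Location 2: residuals K 74.0, L 69.0, M 70.0 → max 74.0 km
Location 3: residuals K 0.0, L 0.0, M 0.0 → max 0.0 km
Only Location 3 has all residuals ≈ 0.

Location 3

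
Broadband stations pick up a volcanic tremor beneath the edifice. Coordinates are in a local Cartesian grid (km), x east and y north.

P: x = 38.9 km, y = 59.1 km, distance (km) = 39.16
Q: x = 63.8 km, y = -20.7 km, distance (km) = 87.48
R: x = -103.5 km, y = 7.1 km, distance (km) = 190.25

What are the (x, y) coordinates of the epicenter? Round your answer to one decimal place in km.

Circle about each station: (x − 38.9)² + (y − 59.1)² = 39.16²; (x − 63.8)² + (y + 20.7)² = 87.48²; (x + 103.5)² + (y − 7.1)² = 190.25².
Subtracting the P equation from the Q and R equations removes the quadratic terms:
49.8 x − 159.6 y = -6626.33
-284.8 x − 104.0 y = -28904.92
Solving the 2×2 system: x ≈ 77.5, y ≈ 65.7 km.

(77.5, 65.7)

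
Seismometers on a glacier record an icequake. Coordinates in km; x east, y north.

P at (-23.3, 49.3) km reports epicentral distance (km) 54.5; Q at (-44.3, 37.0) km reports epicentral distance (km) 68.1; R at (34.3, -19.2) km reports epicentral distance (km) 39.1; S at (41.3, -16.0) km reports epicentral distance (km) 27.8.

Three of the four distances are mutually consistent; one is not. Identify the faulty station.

Solve using three stations at a time. Using P, Q, R (subtract circle equations pairwise → linear system) gives (x, y) ≈ (20.9, 17.5).
Distances from that point to each station vs reported:
  P: calculated 54.5 vs reported 54.5 → residual 0.0 km
  Q: calculated 68.1 vs reported 68.1 → residual 0.0 km
  R: calculated 39.1 vs reported 39.1 → residual 0.0 km
  S: calculated 39.2 vs reported 27.8 → residual 11.4 km
P, Q, R are mutually consistent (residuals ≈ 0); S is off by 11.4 km.

S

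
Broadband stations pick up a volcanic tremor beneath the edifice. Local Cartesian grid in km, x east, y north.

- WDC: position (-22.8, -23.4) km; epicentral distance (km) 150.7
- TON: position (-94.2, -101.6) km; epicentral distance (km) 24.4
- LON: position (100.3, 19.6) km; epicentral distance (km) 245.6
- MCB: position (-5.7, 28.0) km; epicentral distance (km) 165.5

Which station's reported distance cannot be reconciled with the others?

WDC

Solve using three stations at a time. Using TON, LON, MCB (subtract circle equations pairwise → linear system) gives (x, y) ≈ (-117.4, -94.1).
Distances from that point to each station vs reported:
  WDC: calculated 118.1 vs reported 150.7 → residual 32.6 km
  TON: calculated 24.3 vs reported 24.4 → residual 0.1 km
  LON: calculated 245.6 vs reported 245.6 → residual 0.0 km
  MCB: calculated 165.5 vs reported 165.5 → residual 0.0 km
TON, LON, MCB are mutually consistent (residuals ≈ 0); WDC is off by 32.6 km.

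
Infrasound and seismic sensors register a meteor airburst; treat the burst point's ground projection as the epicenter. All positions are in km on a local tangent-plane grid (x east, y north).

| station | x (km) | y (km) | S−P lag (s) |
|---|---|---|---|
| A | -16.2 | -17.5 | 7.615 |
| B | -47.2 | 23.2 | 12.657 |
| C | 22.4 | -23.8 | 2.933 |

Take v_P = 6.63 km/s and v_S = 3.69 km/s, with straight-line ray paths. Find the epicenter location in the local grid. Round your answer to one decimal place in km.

Distance from S−P lag: d = Δt · v_P v_S / (v_P − v_S) = Δt · (6.63·3.69)/(6.63−3.69) ≈ 8.3213·Δt.
So d_A = 63.37, d_B = 105.32, d_C = 24.41 km.
Circle about each station: (x + 16.2)² + (y + 17.5)² = 63.37²; (x + 47.2)² + (y − 23.2)² = 105.32²; (x − 22.4)² + (y + 23.8)² = 24.41².
Subtracting the A equation from the B and C equations removes the quadratic terms:
-62.0 x + 81.4 y = -4879.16
77.2 x − 12.6 y = 3919.42
Solving the 2×2 system: x ≈ 46.8, y ≈ -24.3 km.

(46.8, -24.3)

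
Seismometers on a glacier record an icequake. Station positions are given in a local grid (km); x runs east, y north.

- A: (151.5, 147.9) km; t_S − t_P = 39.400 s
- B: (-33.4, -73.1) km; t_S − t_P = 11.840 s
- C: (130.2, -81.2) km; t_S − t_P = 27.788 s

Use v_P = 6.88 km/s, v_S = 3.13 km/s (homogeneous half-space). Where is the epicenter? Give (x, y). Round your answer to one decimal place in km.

Distance from S−P lag: d = Δt · v_P v_S / (v_P − v_S) = Δt · (6.88·3.13)/(6.88−3.13) ≈ 5.7425·Δt.
So d_A = 226.25, d_B = 67.99, d_C = 159.57 km.
Circle about each station: (x − 151.5)² + (y − 147.9)² = 226.25²; (x + 33.4)² + (y + 73.1)² = 67.99²; (x − 130.2)² + (y + 81.2)² = 159.57².
Subtracting the A equation from the B and C equations removes the quadratic terms:
-369.8 x − 442.0 y = 8198.93
-42.6 x − 458.2 y = 4445.30
Solving the 2×2 system: x ≈ -11.9, y ≈ -8.6 km.
Check against A (with the unrounded x, y): √((x − 151.5)²+(y − 147.9)²) = 226.25 ≈ 226.25 km. ✓

x ≈ -11.9 km, y ≈ -8.6 km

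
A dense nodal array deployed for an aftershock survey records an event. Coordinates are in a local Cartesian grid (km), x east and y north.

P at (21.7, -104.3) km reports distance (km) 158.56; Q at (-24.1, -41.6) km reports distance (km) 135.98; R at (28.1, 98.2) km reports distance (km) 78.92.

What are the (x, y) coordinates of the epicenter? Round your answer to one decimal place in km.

x ≈ 83.3 km, y ≈ 41.8 km

Circle about each station: (x − 21.7)² + (y + 104.3)² = 158.56²; (x + 24.1)² + (y + 41.6)² = 135.98²; (x − 28.1)² + (y − 98.2)² = 78.92².
Subtracting the P equation from the Q and R equations removes the quadratic terms:
-91.6 x + 125.4 y = -2387.30
12.8 x + 405.0 y = 17996.38
Solving the 2×2 system: x ≈ 83.3, y ≈ 41.8 km.
Check against P (with the unrounded x, y): √((x − 21.7)²+(y + 104.3)²) = 158.55 ≈ 158.56 km. ✓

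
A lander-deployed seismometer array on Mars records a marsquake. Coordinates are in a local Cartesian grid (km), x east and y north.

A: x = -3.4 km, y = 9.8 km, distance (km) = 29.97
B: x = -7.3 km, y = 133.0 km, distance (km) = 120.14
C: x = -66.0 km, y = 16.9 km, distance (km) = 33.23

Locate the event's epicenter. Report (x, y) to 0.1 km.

x ≈ -32.8 km, y ≈ 15.6 km

Circle about each station: (x + 3.4)² + (y − 9.8)² = 29.97²; (x + 7.3)² + (y − 133.0)² = 120.14²; (x + 66.0)² + (y − 16.9)² = 33.23².
Subtracting the A equation from the B and C equations removes the quadratic terms:
-7.8 x + 246.4 y = 4099.27
-125.2 x + 14.2 y = 4327.98
Solving the 2×2 system: x ≈ -32.8, y ≈ 15.6 km.
Check against A (with the unrounded x, y): √((x + 3.4)²+(y − 9.8)²) = 29.97 ≈ 29.97 km. ✓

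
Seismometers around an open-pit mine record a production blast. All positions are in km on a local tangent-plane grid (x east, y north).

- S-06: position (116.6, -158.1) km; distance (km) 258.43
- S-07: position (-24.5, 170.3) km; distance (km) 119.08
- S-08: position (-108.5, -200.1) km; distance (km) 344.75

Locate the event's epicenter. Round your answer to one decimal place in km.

Circle about each station: (x − 116.6)² + (y + 158.1)² = 258.43²; (x + 24.5)² + (y − 170.3)² = 119.08²; (x + 108.5)² + (y + 200.1)² = 344.75².
Subtracting the S-06 equation from the S-07 and S-08 equations removes the quadratic terms:
-282.2 x + 656.8 y = 43617.19
-450.2 x − 84.0 y = -38845.41
Solving the 2×2 system: x ≈ 68.4, y ≈ 95.8 km.
Check against S-06 (with the unrounded x, y): √((x − 116.6)²+(y + 158.1)²) = 258.43 ≈ 258.43 km. ✓

x ≈ 68.4 km, y ≈ 95.8 km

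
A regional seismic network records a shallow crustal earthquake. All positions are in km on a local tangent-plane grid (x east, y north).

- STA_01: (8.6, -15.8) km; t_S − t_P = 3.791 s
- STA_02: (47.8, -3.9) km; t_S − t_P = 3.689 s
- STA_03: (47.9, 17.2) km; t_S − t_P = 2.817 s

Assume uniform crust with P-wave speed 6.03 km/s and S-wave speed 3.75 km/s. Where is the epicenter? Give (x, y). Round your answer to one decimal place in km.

Distance from S−P lag: d = Δt · v_P v_S / (v_P − v_S) = Δt · (6.03·3.75)/(6.03−3.75) ≈ 9.9178·Δt.
So d_STA_01 = 37.60, d_STA_02 = 36.59, d_STA_03 = 27.94 km.
Circle about each station: (x − 8.6)² + (y + 15.8)² = 37.60²; (x − 47.8)² + (y + 3.9)² = 36.59²; (x − 47.9)² + (y − 17.2)² = 27.94².
Subtracting the STA_01 equation from the STA_02 and STA_03 equations removes the quadratic terms:
78.4 x + 23.8 y = 2051.38
78.6 x + 66.0 y = 2899.77
Solving the 2×2 system: x ≈ 20.1, y ≈ 20.0 km.

x ≈ 20.1 km, y ≈ 20.0 km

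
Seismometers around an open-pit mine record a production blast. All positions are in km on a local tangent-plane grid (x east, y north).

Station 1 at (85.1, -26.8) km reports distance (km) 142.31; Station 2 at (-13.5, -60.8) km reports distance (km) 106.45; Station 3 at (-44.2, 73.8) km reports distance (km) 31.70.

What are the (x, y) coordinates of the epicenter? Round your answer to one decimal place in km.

Circle about each station: (x − 85.1)² + (y + 26.8)² = 142.31²; (x + 13.5)² + (y + 60.8)² = 106.45²; (x + 44.2)² + (y − 73.8)² = 31.70².
Subtracting the Station 1 equation from the Station 2 and Station 3 equations removes the quadratic terms:
-197.2 x − 68.0 y = 4839.17
-258.6 x + 201.2 y = 18687.08
Solving the 2×2 system: x ≈ -39.2, y ≈ 42.5 km.
Check against Station 1 (with the unrounded x, y): √((x − 85.1)²+(y + 26.8)²) = 142.31 ≈ 142.31 km. ✓

x ≈ -39.2 km, y ≈ 42.5 km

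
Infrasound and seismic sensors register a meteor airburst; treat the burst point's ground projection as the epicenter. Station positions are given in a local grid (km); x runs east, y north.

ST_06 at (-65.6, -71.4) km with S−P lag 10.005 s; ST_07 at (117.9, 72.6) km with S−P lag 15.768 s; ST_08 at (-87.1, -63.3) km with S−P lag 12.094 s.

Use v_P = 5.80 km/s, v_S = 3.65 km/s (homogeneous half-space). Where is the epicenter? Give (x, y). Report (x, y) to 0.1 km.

Distance from S−P lag: d = Δt · v_P v_S / (v_P − v_S) = Δt · (5.80·3.65)/(5.80−3.65) ≈ 9.8465·Δt.
So d_ST_06 = 98.51, d_ST_07 = 155.26, d_ST_08 = 119.08 km.
Circle about each station: (x + 65.6)² + (y + 71.4)² = 98.51²; (x − 117.9)² + (y − 72.6)² = 155.26²; (x + 87.1)² + (y + 63.3)² = 119.08².
Subtracting the ST_06 equation from the ST_07 and ST_08 equations removes the quadratic terms:
367.0 x + 288.0 y = -4631.60
-43.0 x + 16.2 y = -2283.85
Solving the 2×2 system: x ≈ 31.8, y ≈ -56.6 km.

31.8 km east, -56.6 km north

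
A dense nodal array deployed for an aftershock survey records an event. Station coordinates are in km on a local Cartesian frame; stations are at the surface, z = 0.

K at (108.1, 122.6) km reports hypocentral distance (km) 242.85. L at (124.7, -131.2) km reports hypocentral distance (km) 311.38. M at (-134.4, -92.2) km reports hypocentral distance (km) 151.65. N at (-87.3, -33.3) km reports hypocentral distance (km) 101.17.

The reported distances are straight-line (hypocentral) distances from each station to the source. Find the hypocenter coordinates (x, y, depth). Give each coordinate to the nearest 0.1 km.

x ≈ -122.5 km, y ≈ 54.9 km, depth ≈ 34.9 km

Each station gives a sphere (x−x_i)² + (y−y_i)² + z² = d_i² (stations at z=0).
Subtracting the K sphere from L and M: z² cancels, leaving linear equations in x and y:
33.2 x − 507.6 y = -31934.22
-485.0 x − 429.6 y = 35826.23
Solving: x ≈ -122.498, y ≈ 54.900 km (keep extra digits for the depth step; rounded: -122.5, 54.9).
Then from the K sphere: z² = 242.85² − (x − 108.1)² − (y − 122.6)² with x = -122.498, y = 54.900, so z ≈ 34.891 ≈ 34.9 km.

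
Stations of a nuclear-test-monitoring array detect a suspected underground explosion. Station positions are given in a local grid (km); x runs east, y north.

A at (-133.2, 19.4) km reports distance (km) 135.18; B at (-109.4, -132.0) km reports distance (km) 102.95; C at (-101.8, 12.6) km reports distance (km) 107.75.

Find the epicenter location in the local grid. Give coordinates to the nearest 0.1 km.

Circle about each station: (x + 133.2)² + (y − 19.4)² = 135.18²; (x + 109.4)² + (y + 132.0)² = 102.95²; (x + 101.8)² + (y − 12.6)² = 107.75².
Subtracting the A equation from the B and C equations removes the quadratic terms:
47.6 x − 302.8 y = 18948.69
62.8 x − 13.6 y = -933.03
Solving the 2×2 system: x ≈ -29.4, y ≈ -67.2 km.

x ≈ -29.4 km, y ≈ -67.2 km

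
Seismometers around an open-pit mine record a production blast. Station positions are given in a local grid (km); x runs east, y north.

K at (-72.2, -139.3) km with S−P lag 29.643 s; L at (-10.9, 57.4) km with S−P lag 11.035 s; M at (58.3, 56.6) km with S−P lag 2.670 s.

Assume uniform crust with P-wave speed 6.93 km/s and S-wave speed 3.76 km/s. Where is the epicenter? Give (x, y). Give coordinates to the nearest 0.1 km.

79.6 km east, 51.3 km north

Distance from S−P lag: d = Δt · v_P v_S / (v_P − v_S) = Δt · (6.93·3.76)/(6.93−3.76) ≈ 8.2198·Δt.
So d_K = 243.66, d_L = 90.71, d_M = 21.95 km.
Circle about each station: (x + 72.2)² + (y + 139.3)² = 243.66²; (x + 10.9)² + (y − 57.4)² = 90.71²; (x − 58.3)² + (y − 56.6)² = 21.95².
Subtracting pairs of circle equations eliminates x²+y² and gives linear equations (the radical axes):
122.6 x + 393.4 y = 29938.13
261.0 x + 391.8 y = 40873.51
Solving the 2×2 system: x ≈ 79.6, y ≈ 51.3 km.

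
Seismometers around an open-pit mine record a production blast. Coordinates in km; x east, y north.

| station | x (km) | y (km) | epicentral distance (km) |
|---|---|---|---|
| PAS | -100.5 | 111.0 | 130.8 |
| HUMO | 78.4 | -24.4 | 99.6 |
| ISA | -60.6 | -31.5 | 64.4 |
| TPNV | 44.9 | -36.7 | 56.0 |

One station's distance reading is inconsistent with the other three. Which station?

Solve using three stations at a time. Using PAS, HUMO, ISA (subtract circle equations pairwise → linear system) gives (x, y) ≈ (-14.0, 12.9).
Distances from that point to each station vs reported:
  PAS: calculated 130.8 vs reported 130.8 → residual 0.0 km
  HUMO: calculated 99.6 vs reported 99.6 → residual 0.0 km
  ISA: calculated 64.4 vs reported 64.4 → residual 0.0 km
  TPNV: calculated 77.0 vs reported 56.0 → residual 21.0 km
PAS, HUMO, ISA are mutually consistent (residuals ≈ 0); TPNV is off by 21.0 km.

TPNV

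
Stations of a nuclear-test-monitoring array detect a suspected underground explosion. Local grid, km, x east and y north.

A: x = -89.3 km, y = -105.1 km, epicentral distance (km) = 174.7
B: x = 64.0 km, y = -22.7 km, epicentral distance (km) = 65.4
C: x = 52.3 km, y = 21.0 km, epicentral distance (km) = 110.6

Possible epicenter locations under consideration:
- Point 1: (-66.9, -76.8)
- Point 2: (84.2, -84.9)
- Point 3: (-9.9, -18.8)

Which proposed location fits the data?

Point 2

For each candidate, compare |candidate − station| to the reported distance:
Point 1: residuals A 138.6, B 76.2, C 43.6 → max 138.6 km
Point 2: residuals A 0.0, B 0.0, C 0.0 → max 0.0 km
Point 3: residuals A 57.4, B 8.6, C 36.8 → max 57.4 km
Only Point 2 has all residuals ≈ 0.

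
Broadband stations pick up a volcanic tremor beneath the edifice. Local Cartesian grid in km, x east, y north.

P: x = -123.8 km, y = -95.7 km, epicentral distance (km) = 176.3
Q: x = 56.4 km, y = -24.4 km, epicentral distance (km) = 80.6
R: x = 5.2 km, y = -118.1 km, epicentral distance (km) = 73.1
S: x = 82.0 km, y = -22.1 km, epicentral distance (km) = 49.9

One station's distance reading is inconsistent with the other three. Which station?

Q

Solve using three stations at a time. Using P, R, S (subtract circle equations pairwise → linear system) gives (x, y) ≈ (48.7, -59.3).
Distances from that point to each station vs reported:
  P: calculated 176.3 vs reported 176.3 → residual 0.0 km
  Q: calculated 35.8 vs reported 80.6 → residual 44.8 km
  R: calculated 73.1 vs reported 73.1 → residual 0.0 km
  S: calculated 49.9 vs reported 49.9 → residual 0.0 km
P, R, S are mutually consistent (residuals ≈ 0); Q is off by 44.8 km.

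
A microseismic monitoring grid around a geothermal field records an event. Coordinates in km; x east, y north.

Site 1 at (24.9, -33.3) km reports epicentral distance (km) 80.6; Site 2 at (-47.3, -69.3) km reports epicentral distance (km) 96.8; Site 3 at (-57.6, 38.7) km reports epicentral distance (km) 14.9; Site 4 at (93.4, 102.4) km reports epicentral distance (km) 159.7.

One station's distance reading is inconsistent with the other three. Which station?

Site 1

Solve using three stations at a time. Using Site 2, Site 3, Site 4 (subtract circle equations pairwise → linear system) gives (x, y) ≈ (-47.7, 27.5).
Distances from that point to each station vs reported:
  Site 1: calculated 94.7 vs reported 80.6 → residual 14.1 km
  Site 2: calculated 96.8 vs reported 96.8 → residual 0.0 km
  Site 3: calculated 15.0 vs reported 14.9 → residual 0.1 km
  Site 4: calculated 159.7 vs reported 159.7 → residual 0.0 km
Site 2, Site 3, Site 4 are mutually consistent (residuals ≈ 0); Site 1 is off by 14.1 km.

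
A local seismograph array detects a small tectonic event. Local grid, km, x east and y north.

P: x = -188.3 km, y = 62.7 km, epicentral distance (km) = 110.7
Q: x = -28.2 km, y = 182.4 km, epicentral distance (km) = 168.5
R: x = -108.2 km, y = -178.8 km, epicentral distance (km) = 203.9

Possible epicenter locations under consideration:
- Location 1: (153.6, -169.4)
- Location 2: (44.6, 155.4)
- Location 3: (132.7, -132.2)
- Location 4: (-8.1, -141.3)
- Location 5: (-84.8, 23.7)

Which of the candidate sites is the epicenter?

Location 5

For each candidate, compare |candidate − station| to the reported distance:
Location 1: residuals P 302.5, Q 227.5, R 58.1 → max 302.5 km
Location 2: residuals P 140.0, Q 90.9, R 163.6 → max 163.6 km
Location 3: residuals P 264.8, Q 184.9, R 41.5 → max 264.8 km
Location 4: residuals P 161.5, Q 155.8, R 97.0 → max 161.5 km
Location 5: residuals P 0.1, Q 0.0, R 0.1 → max 0.1 km
Only Location 5 has all residuals ≈ 0.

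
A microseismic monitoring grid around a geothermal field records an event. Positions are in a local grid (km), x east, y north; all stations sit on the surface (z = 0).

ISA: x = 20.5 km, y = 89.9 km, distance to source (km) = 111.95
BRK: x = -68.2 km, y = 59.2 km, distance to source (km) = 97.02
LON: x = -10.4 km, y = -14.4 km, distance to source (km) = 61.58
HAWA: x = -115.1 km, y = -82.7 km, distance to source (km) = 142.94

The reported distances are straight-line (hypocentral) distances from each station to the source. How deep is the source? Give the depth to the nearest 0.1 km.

59.0 km

Each station gives a sphere (x−x_i)² + (y−y_i)² + z² = d_i² (stations at z=0).
Subtracting the ISA sphere from BRK and LON: z² cancels, leaving linear equations in x and y:
-177.4 x − 61.4 y = 2773.54
-61.8 x − 208.6 y = 553.97
Solving: x ≈ -16.397, y ≈ 2.202 km (keep extra digits for the depth step; rounded: -16.4, 2.2).
Then from the ISA sphere: z² = 111.95² − (x − 20.5)² − (y − 89.9)² with x = -16.397, y = 2.202, so z ≈ 58.996 ≈ 59.0 km.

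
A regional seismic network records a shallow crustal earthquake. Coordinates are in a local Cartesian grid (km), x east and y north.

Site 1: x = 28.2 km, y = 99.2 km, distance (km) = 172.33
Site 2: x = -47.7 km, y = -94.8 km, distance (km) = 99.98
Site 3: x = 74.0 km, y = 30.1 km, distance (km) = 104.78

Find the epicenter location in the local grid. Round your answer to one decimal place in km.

Circle about each station: (x − 28.2)² + (y − 99.2)² = 172.33²; (x + 47.7)² + (y + 94.8)² = 99.98²; (x − 74.0)² + (y − 30.1)² = 104.78².
Subtracting pairs of circle equations eliminates x²+y² and gives linear equations (the radical axes):
-151.8 x − 388.0 y = 20328.08
91.6 x − 138.2 y = 14464.91
Solving the 2×2 system: x ≈ 49.6, y ≈ -71.8 km.

(49.6, -71.8)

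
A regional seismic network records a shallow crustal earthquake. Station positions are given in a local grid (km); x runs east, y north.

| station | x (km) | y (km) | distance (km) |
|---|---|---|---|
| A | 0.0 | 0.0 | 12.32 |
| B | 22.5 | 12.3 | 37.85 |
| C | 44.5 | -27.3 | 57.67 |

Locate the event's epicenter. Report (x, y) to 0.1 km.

-9.7 km east, -7.6 km north

Circle about each station: x² + y² = 12.32²; (x − 22.5)² + (y − 12.3)² = 37.85²; (x − 44.5)² + (y + 27.3)² = 57.67².
Subtracting the A equation from the B and C equations removes the quadratic terms:
45.0 x + 24.6 y = -623.30
89.0 x − 54.6 y = -448.51
Solving the 2×2 system: x ≈ -9.7, y ≈ -7.6 km.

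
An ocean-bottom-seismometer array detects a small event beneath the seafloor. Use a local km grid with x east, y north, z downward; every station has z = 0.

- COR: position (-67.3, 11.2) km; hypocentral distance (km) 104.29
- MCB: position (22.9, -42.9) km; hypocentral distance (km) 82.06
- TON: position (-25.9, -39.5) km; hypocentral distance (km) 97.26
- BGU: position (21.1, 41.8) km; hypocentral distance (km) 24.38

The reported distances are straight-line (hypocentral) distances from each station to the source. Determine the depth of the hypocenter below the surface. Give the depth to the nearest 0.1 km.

Each station gives a sphere (x−x_i)² + (y−y_i)² + z² = d_i² (stations at z=0).
Subtracting the COR sphere from MCB and TON: z² cancels, leaving linear equations in x and y:
180.4 x − 108.2 y = 1852.65
82.8 x − 101.4 y = -1006.77
Solving: x ≈ 31.798, y ≈ 35.894 km (keep extra digits for the depth step; rounded: 31.8, 35.9).
Then from the COR sphere: z² = 104.29² − (x + 67.3)² − (y − 11.2)² with x = 31.798, y = 35.894, so z ≈ 21.123 ≈ 21.1 km.

depth ≈ 21.1 km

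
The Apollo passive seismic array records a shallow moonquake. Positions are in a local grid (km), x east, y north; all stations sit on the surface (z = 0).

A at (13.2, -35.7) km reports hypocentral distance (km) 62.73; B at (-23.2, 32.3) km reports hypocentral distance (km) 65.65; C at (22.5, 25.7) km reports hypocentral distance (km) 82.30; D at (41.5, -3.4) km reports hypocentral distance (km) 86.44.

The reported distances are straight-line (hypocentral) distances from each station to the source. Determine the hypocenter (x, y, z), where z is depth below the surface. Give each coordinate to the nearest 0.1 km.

x ≈ -34.4 km, y ≈ -20.2 km, depth ≈ 37.8 km

Each station gives a sphere (x−x_i)² + (y−y_i)² + z² = d_i² (stations at z=0).
Subtracting the A sphere from B and C: z² cancels, leaving linear equations in x and y:
-72.8 x + 136.0 y = -242.07
18.6 x + 122.8 y = -3120.23
Solving: x ≈ -34.407, y ≈ -20.198 km (keep extra digits for the depth step; rounded: -34.4, -20.2).
Then from the A sphere: z² = 62.73² − (x − 13.2)² − (y + 35.7)² with x = -34.407, y = -20.198, so z ≈ 37.793 ≈ 37.8 km.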